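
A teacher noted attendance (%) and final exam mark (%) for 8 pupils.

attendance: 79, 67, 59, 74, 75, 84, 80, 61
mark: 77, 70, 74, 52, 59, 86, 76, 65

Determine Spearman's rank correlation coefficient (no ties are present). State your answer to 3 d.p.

0.548

Rank attendance: 6, 3, 1, 4, 5, 8, 7, 2
Rank mark: 7, 4, 5, 1, 2, 8, 6, 3
d = rank(attendance) − rank(mark): -1, -1, -4, 3, 3, 0, 1, -1; Σd² = 38
ρ = 1 − 6Σd² / [n(n²−1)] = 1 − 6×38 / (8×63) = 1 − 228/504 ≈ 0.548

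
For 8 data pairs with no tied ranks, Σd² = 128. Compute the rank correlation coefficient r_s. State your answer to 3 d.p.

-0.524

ρ = 1 − 6Σd² / [n(n²−1)] = 1 − 6×128 / (8×63)
  = 1 − 768/504 = 1 − 1.5238 ≈ -0.524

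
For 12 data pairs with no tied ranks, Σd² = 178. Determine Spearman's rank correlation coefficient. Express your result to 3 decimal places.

ρ = 1 − 6Σd² / [n(n²−1)] = 1 − 6×178 / (12×143)
  = 1 − 1068/1716 = 1 − 0.6224 ≈ 0.378

0.378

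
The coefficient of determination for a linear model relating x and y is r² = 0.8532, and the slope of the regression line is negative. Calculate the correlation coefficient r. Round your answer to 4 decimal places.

-0.9237

|r| = √0.8532 = 0.9237
The association is negative, so r = −0.9237.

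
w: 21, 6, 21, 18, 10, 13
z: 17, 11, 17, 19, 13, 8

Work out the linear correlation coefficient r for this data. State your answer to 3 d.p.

n = 6, Σw = 89, Σz = 85, Σw² = 1511, Σz² = 1293, Σwz = 1356
nΣwz − ΣwΣz = 8136 − 7565 = 571
nΣw² − (Σw)² = 9066 − 7921 = 1145; nΣz² − (Σz)² = 7758 − 7225 = 533
r = 571 / √(1145 × 533) = 571 / 781.2074 ≈ 0.731

0.731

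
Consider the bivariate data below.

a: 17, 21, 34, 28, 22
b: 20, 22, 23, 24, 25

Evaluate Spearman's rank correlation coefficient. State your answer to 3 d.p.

0.600

Rank a: 1, 2, 5, 4, 3
Rank b: 1, 2, 3, 4, 5
d = rank(a) − rank(b): 0, 0, 2, 0, -2; Σd² = 8
ρ = 1 − 6Σd² / [n(n²−1)] = 1 − 6×8 / (5×24) = 1 − 48/120 ≈ 0.600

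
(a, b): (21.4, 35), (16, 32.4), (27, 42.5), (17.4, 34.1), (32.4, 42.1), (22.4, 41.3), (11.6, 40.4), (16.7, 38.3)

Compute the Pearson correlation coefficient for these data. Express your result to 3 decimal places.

0.522

n = 8, Σa = 164.9, Σb = 306.1, Σa² = 3710.69, Σb² = 11820.97, Σab = 6405.65
nΣab − ΣaΣb = 51245.2 − 50475.89 = 769.31
nΣa² − (Σa)² = 29685.52 − 27192.01 = 2493.51; nΣb² − (Σb)² = 94567.76 − 93697.21 = 870.55
r = 769.31 / √(2493.51 × 870.55) = 769.31 / 1473.3381 ≈ 0.522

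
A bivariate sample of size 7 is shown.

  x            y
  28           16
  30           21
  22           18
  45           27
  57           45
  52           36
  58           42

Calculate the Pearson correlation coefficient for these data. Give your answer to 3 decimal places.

n = 7, Σx = 292, Σy = 205, Σx² = 13510, Σy² = 6835, Σxy = 9562
nΣxy − ΣxΣy = 66934 − 59860 = 7074
nΣx² − (Σx)² = 94570 − 85264 = 9306; nΣy² − (Σy)² = 47845 − 42025 = 5820
r = 7074 / √(9306 × 5820) = 7074 / 7359.4103 ≈ 0.961

0.961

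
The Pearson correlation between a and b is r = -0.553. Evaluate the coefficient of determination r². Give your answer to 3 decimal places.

0.306

r² = (-0.553)² = 0.306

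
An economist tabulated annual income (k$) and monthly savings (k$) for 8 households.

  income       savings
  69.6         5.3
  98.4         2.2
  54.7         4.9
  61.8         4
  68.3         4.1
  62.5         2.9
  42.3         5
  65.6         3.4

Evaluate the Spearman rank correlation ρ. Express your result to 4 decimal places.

-0.3333

Rank income: 7, 8, 2, 3, 6, 4, 1, 5
Rank savings: 8, 1, 6, 4, 5, 2, 7, 3
d = rank(income) − rank(savings): -1, 7, -4, -1, 1, 2, -6, 2; Σd² = 112
ρ = 1 − 6Σd² / [n(n²−1)] = 1 − 6×112 / (8×63) = 1 − 672/504 ≈ -0.3333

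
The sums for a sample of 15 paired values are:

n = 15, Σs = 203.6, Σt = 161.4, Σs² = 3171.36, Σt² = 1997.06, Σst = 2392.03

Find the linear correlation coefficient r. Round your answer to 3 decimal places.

0.618

r = (nΣst − ΣsΣt) / √[(nΣs² − (Σs)²)(nΣt² − (Σt)²)]
Numerator: 15×2392.03 − 203.6×161.4 = 3019.41
Denominator: √[(47570.4 − 41452.96)(29955.9 − 26049.96)] = √[6117.44 × 3905.94] = 4888.1851
r = 3019.41 / 4888.1851 ≈ 0.618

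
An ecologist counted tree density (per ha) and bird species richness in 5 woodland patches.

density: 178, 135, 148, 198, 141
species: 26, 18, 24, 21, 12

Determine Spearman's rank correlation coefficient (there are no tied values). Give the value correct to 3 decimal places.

0.600

Rank density: 4, 1, 3, 5, 2
Rank species: 5, 2, 4, 3, 1
d = rank(density) − rank(species): -1, -1, -1, 2, 1; Σd² = 8
ρ = 1 − 6Σd² / [n(n²−1)] = 1 − 6×8 / (5×24) = 1 − 48/120 ≈ 0.600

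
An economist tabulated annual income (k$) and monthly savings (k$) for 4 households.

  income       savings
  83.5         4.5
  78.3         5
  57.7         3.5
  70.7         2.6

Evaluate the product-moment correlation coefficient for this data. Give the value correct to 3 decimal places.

n = 4, Σx = 290.2, Σy = 15.6, Σx² = 21430.92, Σy² = 64.26, Σxy = 1153.02
nΣxy − ΣxΣy = 4612.08 − 4527.12 = 84.96
nΣx² − (Σx)² = 85723.68 − 84216.04 = 1507.64; nΣy² − (Σy)² = 257.04 − 243.36 = 13.68
r = 84.96 / √(1507.64 × 13.68) = 84.96 / 143.6124 ≈ 0.592

0.592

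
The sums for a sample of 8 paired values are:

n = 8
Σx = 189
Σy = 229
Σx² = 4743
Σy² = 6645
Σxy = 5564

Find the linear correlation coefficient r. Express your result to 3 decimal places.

0.974

r = (nΣxy − ΣxΣy) / √[(nΣx² − (Σx)²)(nΣy² − (Σy)²)]
Numerator: 8×5564 − 189×229 = 1231
Denominator: √[(37944 − 35721)(53160 − 52441)] = √[2223 × 719] = 1264.2535
r = 1231 / 1264.2535 ≈ 0.974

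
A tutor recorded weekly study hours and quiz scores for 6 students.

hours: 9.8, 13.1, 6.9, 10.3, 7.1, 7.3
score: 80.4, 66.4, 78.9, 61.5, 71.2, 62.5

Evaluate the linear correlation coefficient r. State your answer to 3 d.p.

-0.259

n = 6, Σx = 54.5, Σy = 420.9, Σx² = 525.05, Σy² = 29856.27, Σxy = 3797.39
nΣxy − ΣxΣy = 22784.34 − 22939.05 = -154.71
nΣx² − (Σx)² = 3150.3 − 2970.25 = 180.05; nΣy² − (Σy)² = 179137.62 − 177156.81 = 1980.81
r = -154.71 / √(180.05 × 1980.81) = -154.71 / 597.1975 ≈ -0.259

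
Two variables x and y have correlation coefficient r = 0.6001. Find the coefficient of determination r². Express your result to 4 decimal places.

0.3601

r² = (0.6001)² = 0.3601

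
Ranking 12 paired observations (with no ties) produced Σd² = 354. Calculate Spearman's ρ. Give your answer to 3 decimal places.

ρ = 1 − 6Σd² / [n(n²−1)] = 1 − 6×354 / (12×143)
  = 1 − 2124/1716 = 1 − 1.2378 ≈ -0.238

-0.238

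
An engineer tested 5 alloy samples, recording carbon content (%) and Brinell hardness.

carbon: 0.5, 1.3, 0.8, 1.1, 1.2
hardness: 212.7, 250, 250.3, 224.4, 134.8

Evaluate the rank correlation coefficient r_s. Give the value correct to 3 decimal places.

Rank carbon: 1, 5, 2, 3, 4
Rank hardness: 2, 4, 5, 3, 1
d = rank(carbon) − rank(hardness): -1, 1, -3, 0, 3; Σd² = 20
ρ = 1 − 6Σd² / [n(n²−1)] = 1 − 6×20 / (5×24) = 1 − 120/120 ≈ 0.000

0.000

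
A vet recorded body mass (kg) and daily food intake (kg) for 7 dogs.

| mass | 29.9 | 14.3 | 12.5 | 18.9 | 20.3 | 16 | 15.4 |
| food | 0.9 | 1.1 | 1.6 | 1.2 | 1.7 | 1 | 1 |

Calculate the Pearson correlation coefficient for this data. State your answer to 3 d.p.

-0.307

n = 7, Σx = 127.3, Σy = 8.5, Σx² = 2517.21, Σy² = 10.91, Σxy = 151.23
nΣxy − ΣxΣy = 1058.61 − 1082.05 = -23.44
nΣx² − (Σx)² = 17620.47 − 16205.29 = 1415.18; nΣy² − (Σy)² = 76.37 − 72.25 = 4.12
r = -23.44 / √(1415.18 × 4.12) = -23.44 / 76.3580 ≈ -0.307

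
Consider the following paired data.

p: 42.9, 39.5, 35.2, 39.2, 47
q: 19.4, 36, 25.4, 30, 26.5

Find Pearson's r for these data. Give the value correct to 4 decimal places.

-0.2448

n = 5, Σp = 203.8, Σq = 137.3, Σp² = 8385.34, Σq² = 3919.77, Σpq = 5569.84
nΣpq − ΣpΣq = 27849.2 − 27981.74 = -132.54
nΣp² − (Σp)² = 41926.7 − 41534.44 = 392.26; nΣq² − (Σq)² = 19598.85 − 18851.29 = 747.56
r = -132.54 / √(392.26 × 747.56) = -132.54 / 541.5144 ≈ -0.2448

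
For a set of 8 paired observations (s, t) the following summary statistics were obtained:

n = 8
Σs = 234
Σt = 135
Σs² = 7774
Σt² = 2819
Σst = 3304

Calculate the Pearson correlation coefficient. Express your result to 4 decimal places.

-0.9093

r = (nΣst − ΣsΣt) / √[(nΣs² − (Σs)²)(nΣt² − (Σt)²)]
Numerator: 8×3304 − 234×135 = -5158
Denominator: √[(62192 − 54756)(22552 − 18225)] = √[7436 × 4327] = 5672.3515
r = -5158 / 5672.3515 ≈ -0.9093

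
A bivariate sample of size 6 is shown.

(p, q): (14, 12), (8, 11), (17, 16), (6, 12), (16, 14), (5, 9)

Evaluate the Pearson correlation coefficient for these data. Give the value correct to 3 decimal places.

0.858

n = 6, Σp = 66, Σq = 74, Σp² = 866, Σq² = 942, Σpq = 869
nΣpq − ΣpΣq = 5214 − 4884 = 330
nΣp² − (Σp)² = 5196 − 4356 = 840; nΣq² − (Σq)² = 5652 − 5476 = 176
r = 330 / √(840 × 176) = 330 / 384.4997 ≈ 0.858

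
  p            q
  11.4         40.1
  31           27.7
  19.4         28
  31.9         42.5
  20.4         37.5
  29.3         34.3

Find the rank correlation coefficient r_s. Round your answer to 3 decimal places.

0.029

Rank p: 1, 5, 2, 6, 3, 4
Rank q: 5, 1, 2, 6, 4, 3
d = rank(p) − rank(q): -4, 4, 0, 0, -1, 1; Σd² = 34
ρ = 1 − 6Σd² / [n(n²−1)] = 1 − 6×34 / (6×35) = 1 − 204/210 ≈ 0.029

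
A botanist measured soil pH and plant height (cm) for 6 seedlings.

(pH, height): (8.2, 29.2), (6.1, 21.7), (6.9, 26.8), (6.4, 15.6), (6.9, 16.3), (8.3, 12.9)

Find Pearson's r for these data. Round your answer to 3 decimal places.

0.075

n = 6, Σx = 42.8, Σy = 122.5, Σx² = 309.52, Σy² = 2717.23, Σxy = 876.11
nΣxy − ΣxΣy = 5256.66 − 5243 = 13.66
nΣx² − (Σx)² = 1857.12 − 1831.84 = 25.28; nΣy² − (Σy)² = 16303.38 − 15006.25 = 1297.13
r = 13.66 / √(25.28 × 1297.13) = 13.66 / 181.0841 ≈ 0.075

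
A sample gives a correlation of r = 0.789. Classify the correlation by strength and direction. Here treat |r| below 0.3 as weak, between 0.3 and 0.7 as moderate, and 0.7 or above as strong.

strong positive

r = 0.789 > 0 so the relationship is positive.
|r| = 0.789, which falls in the strong range.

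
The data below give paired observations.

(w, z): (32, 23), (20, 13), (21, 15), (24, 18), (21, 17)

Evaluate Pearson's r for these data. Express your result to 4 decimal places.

n = 5, Σw = 118, Σz = 86, Σw² = 2882, Σz² = 1536, Σwz = 2100
nΣwz − ΣwΣz = 10500 − 10148 = 352
nΣw² − (Σw)² = 14410 − 13924 = 486; nΣz² − (Σz)² = 7680 − 7396 = 284
r = 352 / √(486 × 284) = 352 / 371.5158 ≈ 0.9475

0.9475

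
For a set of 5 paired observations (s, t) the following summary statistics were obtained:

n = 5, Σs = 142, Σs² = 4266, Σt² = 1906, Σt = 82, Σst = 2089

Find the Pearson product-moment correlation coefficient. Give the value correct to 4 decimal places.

r = (nΣst − ΣsΣt) / √[(nΣs² − (Σs)²)(nΣt² − (Σt)²)]
Numerator: 5×2089 − 142×82 = -1199
Denominator: √[(21330 − 20164)(9530 − 6724)] = √[1166 × 2806] = 1808.8107
r = -1199 / 1808.8107 ≈ -0.6629

-0.6629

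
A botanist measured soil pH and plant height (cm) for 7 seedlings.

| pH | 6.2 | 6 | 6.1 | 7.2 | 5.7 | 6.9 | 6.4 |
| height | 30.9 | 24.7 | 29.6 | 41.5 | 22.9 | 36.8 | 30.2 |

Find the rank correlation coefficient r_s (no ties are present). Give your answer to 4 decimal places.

0.9643

Rank pH: 4, 2, 3, 7, 1, 6, 5
Rank height: 5, 2, 3, 7, 1, 6, 4
d = rank(pH) − rank(height): -1, 0, 0, 0, 0, 0, 1; Σd² = 2
ρ = 1 − 6Σd² / [n(n²−1)] = 1 − 6×2 / (7×48) = 1 − 12/336 ≈ 0.9643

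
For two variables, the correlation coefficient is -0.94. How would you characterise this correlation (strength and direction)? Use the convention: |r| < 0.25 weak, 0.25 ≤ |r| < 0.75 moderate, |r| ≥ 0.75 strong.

strong negative

r = -0.94 < 0 so the relationship is negative.
|r| = 0.94, which falls in the strong range.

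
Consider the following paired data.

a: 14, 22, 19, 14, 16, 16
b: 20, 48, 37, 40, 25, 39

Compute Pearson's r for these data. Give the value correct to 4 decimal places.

n = 6, Σa = 101, Σb = 209, Σa² = 1749, Σb² = 7819, Σab = 3623
nΣab − ΣaΣb = 21738 − 21109 = 629
nΣa² − (Σa)² = 10494 − 10201 = 293; nΣb² − (Σb)² = 46914 − 43681 = 3233
r = 629 / √(293 × 3233) = 629 / 973.2775 ≈ 0.6463

0.6463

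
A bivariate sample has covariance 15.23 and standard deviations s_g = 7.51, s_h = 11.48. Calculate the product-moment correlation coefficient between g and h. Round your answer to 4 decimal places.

0.1767

r = Cov(g,h) / (s_g · s_h) = 15.23 / (7.51 × 11.48)
  = 15.23 / 86.2148 ≈ 0.1767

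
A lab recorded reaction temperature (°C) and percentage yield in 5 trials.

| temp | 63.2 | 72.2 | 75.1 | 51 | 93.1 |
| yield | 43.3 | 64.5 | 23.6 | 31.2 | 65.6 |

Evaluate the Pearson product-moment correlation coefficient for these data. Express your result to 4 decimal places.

0.5737

n = 5, Σx = 354.6, Σy = 228.2, Σx² = 26115.7, Σy² = 11868.9, Σxy = 16864.38
nΣxy − ΣxΣy = 84321.9 − 80919.72 = 3402.18
nΣx² − (Σx)² = 130578.5 − 125741.16 = 4837.34; nΣy² − (Σy)² = 59344.5 − 52075.24 = 7269.26
r = 3402.18 / √(4837.34 × 7269.26) = 3402.18 / 5929.9142 ≈ 0.5737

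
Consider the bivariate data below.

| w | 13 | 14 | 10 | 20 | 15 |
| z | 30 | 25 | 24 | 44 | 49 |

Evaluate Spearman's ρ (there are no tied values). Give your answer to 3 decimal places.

0.800

Rank w: 2, 3, 1, 5, 4
Rank z: 3, 2, 1, 4, 5
d = rank(w) − rank(z): -1, 1, 0, 1, -1; Σd² = 4
ρ = 1 − 6Σd² / [n(n²−1)] = 1 − 6×4 / (5×24) = 1 − 24/120 ≈ 0.800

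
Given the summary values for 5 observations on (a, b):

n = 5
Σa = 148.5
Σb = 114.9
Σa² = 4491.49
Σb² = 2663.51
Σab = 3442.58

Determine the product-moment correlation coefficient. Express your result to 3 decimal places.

0.694

r = (nΣab − ΣaΣb) / √[(nΣa² − (Σa)²)(nΣb² − (Σb)²)]
Numerator: 5×3442.58 − 148.5×114.9 = 150.25
Denominator: √[(22457.45 − 22052.25)(13317.55 − 13202.01)] = √[405.2 × 115.54] = 216.3719
r = 150.25 / 216.3719 ≈ 0.694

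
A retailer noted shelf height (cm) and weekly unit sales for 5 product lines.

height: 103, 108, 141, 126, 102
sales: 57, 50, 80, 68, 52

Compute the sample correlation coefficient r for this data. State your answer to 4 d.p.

n = 5, Σx = 580, Σy = 307, Σx² = 68434, Σy² = 19477, Σxy = 36423
nΣxy − ΣxΣy = 182115 − 178060 = 4055
nΣx² − (Σx)² = 342170 − 336400 = 5770; nΣy² − (Σy)² = 97385 − 94249 = 3136
r = 4055 / √(5770 × 3136) = 4055 / 4253.7889 ≈ 0.9533

0.9533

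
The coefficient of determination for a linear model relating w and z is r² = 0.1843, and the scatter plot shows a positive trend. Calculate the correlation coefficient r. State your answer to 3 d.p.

0.429

|r| = √0.1843 = 0.429
The association is positive, so r = 0.429.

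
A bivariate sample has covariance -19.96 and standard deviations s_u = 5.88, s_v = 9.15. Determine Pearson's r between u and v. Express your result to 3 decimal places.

-0.371

r = Cov(u,v) / (s_u · s_v) = -19.96 / (5.88 × 9.15)
  = -19.96 / 53.8020 ≈ -0.371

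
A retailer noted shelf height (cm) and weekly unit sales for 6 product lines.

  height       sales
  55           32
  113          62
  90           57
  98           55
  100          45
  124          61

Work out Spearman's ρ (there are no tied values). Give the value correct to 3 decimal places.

0.714

Rank height: 1, 5, 2, 3, 4, 6
Rank sales: 1, 6, 4, 3, 2, 5
d = rank(height) − rank(sales): 0, -1, -2, 0, 2, 1; Σd² = 10
ρ = 1 − 6Σd² / [n(n²−1)] = 1 − 6×10 / (6×35) = 1 − 60/210 ≈ 0.714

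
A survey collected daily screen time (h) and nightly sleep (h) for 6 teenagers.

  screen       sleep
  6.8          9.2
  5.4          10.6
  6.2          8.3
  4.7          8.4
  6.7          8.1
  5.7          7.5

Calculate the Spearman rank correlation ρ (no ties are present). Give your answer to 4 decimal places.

-0.1429

Rank screen: 6, 2, 4, 1, 5, 3
Rank sleep: 5, 6, 3, 4, 2, 1
d = rank(screen) − rank(sleep): 1, -4, 1, -3, 3, 2; Σd² = 40
ρ = 1 − 6Σd² / [n(n²−1)] = 1 − 6×40 / (6×35) = 1 − 240/210 ≈ -0.1429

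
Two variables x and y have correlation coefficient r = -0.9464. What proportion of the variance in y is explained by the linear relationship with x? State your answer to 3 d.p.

0.896

r² = (-0.9464)² = 0.896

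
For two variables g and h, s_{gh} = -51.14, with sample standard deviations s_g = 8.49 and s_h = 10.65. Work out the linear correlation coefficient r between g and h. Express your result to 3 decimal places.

r = Cov(g,h) / (s_g · s_h) = -51.14 / (8.49 × 10.65)
  = -51.14 / 90.4185 ≈ -0.566

-0.566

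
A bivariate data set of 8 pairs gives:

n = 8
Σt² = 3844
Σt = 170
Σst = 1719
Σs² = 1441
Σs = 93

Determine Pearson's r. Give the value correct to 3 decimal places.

r = (nΣst − ΣsΣt) / √[(nΣs² − (Σs)²)(nΣt² − (Σt)²)]
Numerator: 8×1719 − 93×170 = -2058
Denominator: √[(11528 − 8649)(30752 − 28900)] = √[2879 × 1852] = 2309.0925
r = -2058 / 2309.0925 ≈ -0.891

-0.891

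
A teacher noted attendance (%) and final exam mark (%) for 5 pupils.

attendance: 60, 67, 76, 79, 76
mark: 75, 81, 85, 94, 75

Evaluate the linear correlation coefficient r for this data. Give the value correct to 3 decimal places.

0.627

n = 5, Σx = 358, Σy = 410, Σx² = 25882, Σy² = 33872, Σxy = 29513
nΣxy − ΣxΣy = 147565 − 146780 = 785
nΣx² − (Σx)² = 129410 − 128164 = 1246; nΣy² − (Σy)² = 169360 − 168100 = 1260
r = 785 / √(1246 × 1260) = 785 / 1252.9804 ≈ 0.627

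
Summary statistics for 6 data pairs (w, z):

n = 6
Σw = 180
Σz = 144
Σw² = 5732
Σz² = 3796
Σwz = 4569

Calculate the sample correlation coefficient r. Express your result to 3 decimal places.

0.741

r = (nΣwz − ΣwΣz) / √[(nΣw² − (Σw)²)(nΣz² − (Σz)²)]
Numerator: 6×4569 − 180×144 = 1494
Denominator: √[(34392 − 32400)(22776 − 20736)] = √[1992 × 2040] = 2015.8571
r = 1494 / 2015.8571 ≈ 0.741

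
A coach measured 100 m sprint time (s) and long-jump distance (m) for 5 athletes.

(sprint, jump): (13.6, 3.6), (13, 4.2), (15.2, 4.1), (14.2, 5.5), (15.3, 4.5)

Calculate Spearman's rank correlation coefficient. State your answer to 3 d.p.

0.300

Rank sprint: 2, 1, 4, 3, 5
Rank jump: 1, 3, 2, 5, 4
d = rank(sprint) − rank(jump): 1, -2, 2, -2, 1; Σd² = 14
ρ = 1 − 6Σd² / [n(n²−1)] = 1 − 6×14 / (5×24) = 1 − 84/120 ≈ 0.300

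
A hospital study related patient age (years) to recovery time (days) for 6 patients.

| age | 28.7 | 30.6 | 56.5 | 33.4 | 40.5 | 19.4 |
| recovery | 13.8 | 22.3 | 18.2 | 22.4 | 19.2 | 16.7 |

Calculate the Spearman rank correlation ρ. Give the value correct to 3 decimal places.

Rank age: 2, 3, 6, 4, 5, 1
Rank recovery: 1, 5, 3, 6, 4, 2
d = rank(age) − rank(recovery): 1, -2, 3, -2, 1, -1; Σd² = 20
ρ = 1 − 6Σd² / [n(n²−1)] = 1 − 6×20 / (6×35) = 1 − 120/210 ≈ 0.429

0.429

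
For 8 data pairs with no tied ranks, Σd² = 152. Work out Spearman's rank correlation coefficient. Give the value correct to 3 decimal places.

ρ = 1 − 6Σd² / [n(n²−1)] = 1 − 6×152 / (8×63)
  = 1 − 912/504 = 1 − 1.8095 ≈ -0.810

-0.810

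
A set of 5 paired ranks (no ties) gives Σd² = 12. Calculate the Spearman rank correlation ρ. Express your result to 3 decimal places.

ρ = 1 − 6Σd² / [n(n²−1)] = 1 − 6×12 / (5×24)
  = 1 − 72/120 = 1 − 0.6000 ≈ 0.400

0.400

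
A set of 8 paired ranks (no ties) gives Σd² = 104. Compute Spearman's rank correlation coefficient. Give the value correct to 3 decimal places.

ρ = 1 − 6Σd² / [n(n²−1)] = 1 − 6×104 / (8×63)
  = 1 − 624/504 = 1 − 1.2381 ≈ -0.238

-0.238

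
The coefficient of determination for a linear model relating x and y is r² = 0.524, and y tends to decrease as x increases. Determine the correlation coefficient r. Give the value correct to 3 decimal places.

|r| = √0.524 = 0.724
The association is negative, so r = −0.724.

-0.724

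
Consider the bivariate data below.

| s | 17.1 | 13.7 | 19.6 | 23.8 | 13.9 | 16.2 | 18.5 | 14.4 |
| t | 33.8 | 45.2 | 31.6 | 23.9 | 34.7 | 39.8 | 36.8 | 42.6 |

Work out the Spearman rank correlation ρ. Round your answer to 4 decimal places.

Rank s: 5, 1, 7, 8, 2, 4, 6, 3
Rank t: 3, 8, 2, 1, 4, 6, 5, 7
d = rank(s) − rank(t): 2, -7, 5, 7, -2, -2, 1, -4; Σd² = 152
ρ = 1 − 6Σd² / [n(n²−1)] = 1 − 6×152 / (8×63) = 1 − 912/504 ≈ -0.8095

-0.8095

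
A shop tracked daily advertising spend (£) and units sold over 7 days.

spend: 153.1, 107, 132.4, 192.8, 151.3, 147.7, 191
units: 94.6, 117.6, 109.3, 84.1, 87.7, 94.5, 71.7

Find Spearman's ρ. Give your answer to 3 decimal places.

Rank spend: 5, 1, 2, 7, 4, 3, 6
Rank units: 5, 7, 6, 2, 3, 4, 1
d = rank(spend) − rank(units): 0, -6, -4, 5, 1, -1, 5; Σd² = 104
ρ = 1 − 6Σd² / [n(n²−1)] = 1 − 6×104 / (7×48) = 1 − 624/336 ≈ -0.857

-0.857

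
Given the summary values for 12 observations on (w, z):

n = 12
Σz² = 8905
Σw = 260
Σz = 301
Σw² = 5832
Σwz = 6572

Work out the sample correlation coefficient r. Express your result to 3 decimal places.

r = (nΣwz − ΣwΣz) / √[(nΣw² − (Σw)²)(nΣz² − (Σz)²)]
Numerator: 12×6572 − 260×301 = 604
Denominator: √[(69984 − 67600)(106860 − 90601)] = √[2384 × 16259] = 6225.8699
r = 604 / 6225.8699 ≈ 0.097

0.097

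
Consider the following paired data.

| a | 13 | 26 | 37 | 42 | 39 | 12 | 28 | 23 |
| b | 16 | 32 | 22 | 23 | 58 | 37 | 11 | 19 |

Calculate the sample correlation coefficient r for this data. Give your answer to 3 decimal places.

n = 8, Σa = 220, Σb = 218, Σa² = 6956, Σb² = 7508, Σab = 6271
nΣab − ΣaΣb = 50168 − 47960 = 2208
nΣa² − (Σa)² = 55648 − 48400 = 7248; nΣb² − (Σb)² = 60064 − 47524 = 12540
r = 2208 / √(7248 × 12540) = 2208 / 9533.6205 ≈ 0.232

0.232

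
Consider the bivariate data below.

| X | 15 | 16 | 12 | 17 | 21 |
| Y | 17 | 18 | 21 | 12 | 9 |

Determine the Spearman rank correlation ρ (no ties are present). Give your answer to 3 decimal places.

Rank X: 2, 3, 1, 4, 5
Rank Y: 3, 4, 5, 2, 1
d = rank(X) − rank(Y): -1, -1, -4, 2, 4; Σd² = 38
ρ = 1 − 6Σd² / [n(n²−1)] = 1 − 6×38 / (5×24) = 1 − 228/120 ≈ -0.900

-0.900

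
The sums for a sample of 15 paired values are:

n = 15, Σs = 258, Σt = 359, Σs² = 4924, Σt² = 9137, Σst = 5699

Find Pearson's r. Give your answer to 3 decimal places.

-0.924

r = (nΣst − ΣsΣt) / √[(nΣs² − (Σs)²)(nΣt² − (Σt)²)]
Numerator: 15×5699 − 258×359 = -7137
Denominator: √[(73860 − 66564)(137055 − 128881)] = √[7296 × 8174] = 7722.5322
r = -7137 / 7722.5322 ≈ -0.924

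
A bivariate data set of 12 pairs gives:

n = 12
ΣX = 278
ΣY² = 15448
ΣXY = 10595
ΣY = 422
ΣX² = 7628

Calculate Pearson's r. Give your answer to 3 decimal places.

r = (nΣXY − ΣXΣY) / √[(nΣX² − (ΣX)²)(nΣY² − (ΣY)²)]
Numerator: 12×10595 − 278×422 = 9824
Denominator: √[(91536 − 77284)(185376 − 178084)] = √[14252 × 7292] = 10194.3898
r = 9824 / 10194.3898 ≈ 0.964

0.964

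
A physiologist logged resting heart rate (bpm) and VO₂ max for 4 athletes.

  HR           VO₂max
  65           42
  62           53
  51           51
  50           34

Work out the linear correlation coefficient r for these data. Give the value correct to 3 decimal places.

0.285

n = 4, Σx = 228, Σy = 180, Σx² = 13170, Σy² = 8330, Σxy = 10317
nΣxy − ΣxΣy = 41268 − 41040 = 228
nΣx² − (Σx)² = 52680 − 51984 = 696; nΣy² − (Σy)² = 33320 − 32400 = 920
r = 228 / √(696 × 920) = 228 / 800.2000 ≈ 0.285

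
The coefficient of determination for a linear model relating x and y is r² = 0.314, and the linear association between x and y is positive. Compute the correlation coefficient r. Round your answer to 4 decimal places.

|r| = √0.314 = 0.5604
The association is positive, so r = 0.5604.

0.5604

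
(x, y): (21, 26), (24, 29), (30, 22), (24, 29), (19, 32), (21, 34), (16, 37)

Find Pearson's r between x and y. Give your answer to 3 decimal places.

n = 7, Σx = 155, Σy = 209, Σx² = 3551, Σy² = 6391, Σxy = 4512
nΣxy − ΣxΣy = 31584 − 32395 = -811
nΣx² − (Σx)² = 24857 − 24025 = 832; nΣy² − (Σy)² = 44737 − 43681 = 1056
r = -811 / √(832 × 1056) = -811 / 937.3324 ≈ -0.865

-0.865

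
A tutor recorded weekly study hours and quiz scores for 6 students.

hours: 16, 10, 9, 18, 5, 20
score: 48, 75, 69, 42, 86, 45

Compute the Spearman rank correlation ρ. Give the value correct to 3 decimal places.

-0.886

Rank hours: 4, 3, 2, 5, 1, 6
Rank score: 3, 5, 4, 1, 6, 2
d = rank(hours) − rank(score): 1, -2, -2, 4, -5, 4; Σd² = 66
ρ = 1 − 6Σd² / [n(n²−1)] = 1 − 6×66 / (6×35) = 1 − 396/210 ≈ -0.886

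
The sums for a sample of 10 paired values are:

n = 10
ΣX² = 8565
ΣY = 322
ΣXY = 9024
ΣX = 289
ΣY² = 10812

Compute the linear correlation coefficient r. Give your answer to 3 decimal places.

r = (nΣXY − ΣXΣY) / √[(nΣX² − (ΣX)²)(nΣY² − (ΣY)²)]
Numerator: 10×9024 − 289×322 = -2818
Denominator: √[(85650 − 83521)(108120 − 103684)] = √[2129 × 4436] = 3073.1489
r = -2818 / 3073.1489 ≈ -0.917

-0.917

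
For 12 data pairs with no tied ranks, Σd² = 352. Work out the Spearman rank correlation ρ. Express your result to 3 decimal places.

ρ = 1 − 6Σd² / [n(n²−1)] = 1 − 6×352 / (12×143)
  = 1 − 2112/1716 = 1 − 1.2308 ≈ -0.231

-0.231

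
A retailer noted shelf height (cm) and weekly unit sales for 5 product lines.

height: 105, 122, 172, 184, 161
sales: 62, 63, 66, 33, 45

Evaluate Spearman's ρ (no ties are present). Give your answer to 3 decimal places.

-0.300

Rank height: 1, 2, 4, 5, 3
Rank sales: 3, 4, 5, 1, 2
d = rank(height) − rank(sales): -2, -2, -1, 4, 1; Σd² = 26
ρ = 1 − 6Σd² / [n(n²−1)] = 1 − 6×26 / (5×24) = 1 − 156/120 ≈ -0.300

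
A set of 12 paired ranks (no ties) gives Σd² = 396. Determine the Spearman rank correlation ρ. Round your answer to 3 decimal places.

-0.385

ρ = 1 − 6Σd² / [n(n²−1)] = 1 − 6×396 / (12×143)
  = 1 − 2376/1716 = 1 − 1.3846 ≈ -0.385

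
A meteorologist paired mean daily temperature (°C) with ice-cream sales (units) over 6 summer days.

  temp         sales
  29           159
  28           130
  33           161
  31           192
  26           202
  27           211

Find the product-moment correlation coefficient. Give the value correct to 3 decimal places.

n = 6, Σx = 174, Σy = 1055, Σx² = 5080, Σy² = 190291, Σxy = 30465
nΣxy − ΣxΣy = 182790 − 183570 = -780
nΣx² − (Σx)² = 30480 − 30276 = 204; nΣy² − (Σy)² = 1141746 − 1113025 = 28721
r = -780 / √(204 × 28721) = -780 / 2420.5545 ≈ -0.322

-0.322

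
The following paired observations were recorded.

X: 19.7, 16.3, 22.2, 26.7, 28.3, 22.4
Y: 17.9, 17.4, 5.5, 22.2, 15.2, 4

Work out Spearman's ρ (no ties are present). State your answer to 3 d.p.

-0.086

Rank X: 2, 1, 3, 5, 6, 4
Rank Y: 5, 4, 2, 6, 3, 1
d = rank(X) − rank(Y): -3, -3, 1, -1, 3, 3; Σd² = 38
ρ = 1 − 6Σd² / [n(n²−1)] = 1 − 6×38 / (6×35) = 1 − 228/210 ≈ -0.086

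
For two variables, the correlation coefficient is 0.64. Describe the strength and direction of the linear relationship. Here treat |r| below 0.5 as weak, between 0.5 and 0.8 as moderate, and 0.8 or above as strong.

moderate positive

r = 0.64 > 0 so the relationship is positive.
|r| = 0.64, which falls in the moderate range.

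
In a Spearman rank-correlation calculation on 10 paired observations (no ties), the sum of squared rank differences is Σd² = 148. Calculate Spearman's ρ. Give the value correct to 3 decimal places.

0.103

ρ = 1 − 6Σd² / [n(n²−1)] = 1 − 6×148 / (10×99)
  = 1 − 888/990 = 1 − 0.8970 ≈ 0.103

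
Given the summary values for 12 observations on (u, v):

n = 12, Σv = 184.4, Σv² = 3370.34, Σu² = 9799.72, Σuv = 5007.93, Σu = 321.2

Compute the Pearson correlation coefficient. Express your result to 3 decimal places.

0.090

r = (nΣuv − ΣuΣv) / √[(nΣu² − (Σu)²)(nΣv² − (Σv)²)]
Numerator: 12×5007.93 − 321.2×184.4 = 865.88
Denominator: √[(117596.64 − 103169.44)(40444.08 − 34003.36)] = √[14427.2 × 6440.72] = 9639.5827
r = 865.88 / 9639.5827 ≈ 0.090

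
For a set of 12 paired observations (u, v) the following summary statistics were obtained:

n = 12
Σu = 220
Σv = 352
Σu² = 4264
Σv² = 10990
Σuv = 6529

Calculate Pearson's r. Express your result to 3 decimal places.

r = (nΣuv − ΣuΣv) / √[(nΣu² − (Σu)²)(nΣv² − (Σv)²)]
Numerator: 12×6529 − 220×352 = 908
Denominator: √[(51168 − 48400)(131880 − 123904)] = √[2768 × 7976] = 4698.6773
r = 908 / 4698.6773 ≈ 0.193

0.193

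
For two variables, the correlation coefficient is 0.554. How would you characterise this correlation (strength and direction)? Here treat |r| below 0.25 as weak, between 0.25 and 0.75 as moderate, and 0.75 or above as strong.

r = 0.554 > 0 so the relationship is positive.
|r| = 0.554, which falls in the moderate range.

moderate positive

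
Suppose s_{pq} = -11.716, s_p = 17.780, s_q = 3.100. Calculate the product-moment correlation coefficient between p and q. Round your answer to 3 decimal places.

r = Cov(p,q) / (s_p · s_q) = -11.716 / (17.780 × 3.100)
  = -11.716 / 55.1180 ≈ -0.213

-0.213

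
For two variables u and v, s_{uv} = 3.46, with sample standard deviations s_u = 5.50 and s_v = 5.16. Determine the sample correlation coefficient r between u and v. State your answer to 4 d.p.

0.1219

r = Cov(u,v) / (s_u · s_v) = 3.46 / (5.50 × 5.16)
  = 3.46 / 28.3800 ≈ 0.1219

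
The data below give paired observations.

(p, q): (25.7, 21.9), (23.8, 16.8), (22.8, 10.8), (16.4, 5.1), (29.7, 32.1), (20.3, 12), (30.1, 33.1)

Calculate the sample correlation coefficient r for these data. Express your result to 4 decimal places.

n = 7, Σp = 168.8, Σq = 131.8, Σp² = 4215.92, Σq² = 3174.52, Σpq = 3485.83
nΣpq − ΣpΣq = 24400.81 − 22247.84 = 2152.97
nΣp² − (Σp)² = 29511.44 − 28493.44 = 1018; nΣq² − (Σq)² = 22221.64 − 17371.24 = 4850.4
r = 2152.97 / √(1018 × 4850.4) = 2152.97 / 2222.0952 ≈ 0.9689

0.9689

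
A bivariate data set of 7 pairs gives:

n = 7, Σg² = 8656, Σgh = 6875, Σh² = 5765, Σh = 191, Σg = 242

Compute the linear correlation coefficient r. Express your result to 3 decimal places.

r = (nΣgh − ΣgΣh) / √[(nΣg² − (Σg)²)(nΣh² − (Σh)²)]
Numerator: 7×6875 − 242×191 = 1903
Denominator: √[(60592 − 58564)(40355 − 36481)] = √[2028 × 3874] = 2802.9399
r = 1903 / 2802.9399 ≈ 0.679

0.679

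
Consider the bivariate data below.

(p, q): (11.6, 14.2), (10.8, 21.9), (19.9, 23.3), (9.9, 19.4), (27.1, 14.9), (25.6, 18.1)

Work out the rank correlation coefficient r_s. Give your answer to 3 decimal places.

Rank p: 3, 2, 4, 1, 6, 5
Rank q: 1, 5, 6, 4, 2, 3
d = rank(p) − rank(q): 2, -3, -2, -3, 4, 2; Σd² = 46
ρ = 1 − 6Σd² / [n(n²−1)] = 1 − 6×46 / (6×35) = 1 − 276/210 ≈ -0.314

-0.314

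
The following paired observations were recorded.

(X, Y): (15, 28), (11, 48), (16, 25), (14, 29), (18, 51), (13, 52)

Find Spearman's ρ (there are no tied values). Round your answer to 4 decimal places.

-0.3143

Rank X: 4, 1, 5, 3, 6, 2
Rank Y: 2, 4, 1, 3, 5, 6
d = rank(X) − rank(Y): 2, -3, 4, 0, 1, -4; Σd² = 46
ρ = 1 − 6Σd² / [n(n²−1)] = 1 − 6×46 / (6×35) = 1 − 276/210 ≈ -0.3143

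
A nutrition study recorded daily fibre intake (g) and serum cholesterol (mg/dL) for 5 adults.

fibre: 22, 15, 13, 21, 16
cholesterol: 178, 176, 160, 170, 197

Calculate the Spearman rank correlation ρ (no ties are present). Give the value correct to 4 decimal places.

Rank fibre: 5, 2, 1, 4, 3
Rank cholesterol: 4, 3, 1, 2, 5
d = rank(fibre) − rank(cholesterol): 1, -1, 0, 2, -2; Σd² = 10
ρ = 1 − 6Σd² / [n(n²−1)] = 1 − 6×10 / (5×24) = 1 − 60/120 ≈ 0.5000

0.5000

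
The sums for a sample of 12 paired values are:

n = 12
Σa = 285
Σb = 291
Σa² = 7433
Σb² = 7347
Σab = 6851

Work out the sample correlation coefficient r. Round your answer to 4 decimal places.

r = (nΣab − ΣaΣb) / √[(nΣa² − (Σa)²)(nΣb² − (Σb)²)]
Numerator: 12×6851 − 285×291 = -723
Denominator: √[(89196 − 81225)(88164 − 84681)] = √[7971 × 3483] = 5269.0600
r = -723 / 5269.0600 ≈ -0.1372

-0.1372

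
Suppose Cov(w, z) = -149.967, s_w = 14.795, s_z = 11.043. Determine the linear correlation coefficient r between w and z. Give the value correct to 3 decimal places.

r = Cov(w,z) / (s_w · s_z) = -149.967 / (14.795 × 11.043)
  = -149.967 / 163.3812 ≈ -0.918

-0.918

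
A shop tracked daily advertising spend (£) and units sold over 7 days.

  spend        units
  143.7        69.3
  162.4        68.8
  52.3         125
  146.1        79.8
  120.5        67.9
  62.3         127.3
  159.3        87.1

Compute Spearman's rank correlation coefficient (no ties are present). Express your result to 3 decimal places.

-0.464

Rank spend: 4, 7, 1, 5, 3, 2, 6
Rank units: 3, 2, 6, 4, 1, 7, 5
d = rank(spend) − rank(units): 1, 5, -5, 1, 2, -5, 1; Σd² = 82
ρ = 1 − 6Σd² / [n(n²−1)] = 1 − 6×82 / (7×48) = 1 − 492/336 ≈ -0.464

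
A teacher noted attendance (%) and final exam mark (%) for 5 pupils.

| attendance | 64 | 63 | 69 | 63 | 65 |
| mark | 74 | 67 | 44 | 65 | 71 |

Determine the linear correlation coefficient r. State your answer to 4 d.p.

n = 5, Σx = 324, Σy = 321, Σx² = 21020, Σy² = 21167, Σxy = 20703
nΣxy − ΣxΣy = 103515 − 104004 = -489
nΣx² − (Σx)² = 105100 − 104976 = 124; nΣy² − (Σy)² = 105835 − 103041 = 2794
r = -489 / √(124 × 2794) = -489 / 588.6051 ≈ -0.8308

-0.8308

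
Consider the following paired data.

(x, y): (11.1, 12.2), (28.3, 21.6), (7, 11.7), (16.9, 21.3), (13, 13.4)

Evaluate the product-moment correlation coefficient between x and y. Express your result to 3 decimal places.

n = 5, Σx = 76.3, Σy = 80.2, Σx² = 1427.71, Σy² = 1385.54, Σxy = 1362.77
nΣxy − ΣxΣy = 6813.85 − 6119.26 = 694.59
nΣx² − (Σx)² = 7138.55 − 5821.69 = 1316.86; nΣy² − (Σy)² = 6927.7 − 6432.04 = 495.66
r = 694.59 / √(1316.86 × 495.66) = 694.59 / 807.9077 ≈ 0.860

0.860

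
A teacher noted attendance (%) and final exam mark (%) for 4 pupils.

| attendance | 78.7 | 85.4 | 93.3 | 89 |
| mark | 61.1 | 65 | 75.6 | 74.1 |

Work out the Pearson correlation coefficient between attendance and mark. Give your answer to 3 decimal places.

n = 4, Σx = 346.4, Σy = 275.8, Σx² = 30112.74, Σy² = 19164.38, Σxy = 24007.95
nΣxy − ΣxΣy = 96031.8 − 95537.12 = 494.68
nΣx² − (Σx)² = 120450.96 − 119992.96 = 458; nΣy² − (Σy)² = 76657.52 − 76065.64 = 591.88
r = 494.68 / √(458 × 591.88) = 494.68 / 520.6544 ≈ 0.950

0.950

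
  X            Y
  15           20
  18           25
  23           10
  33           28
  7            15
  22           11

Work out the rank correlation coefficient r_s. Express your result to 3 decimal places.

0.086

Rank X: 2, 3, 5, 6, 1, 4
Rank Y: 4, 5, 1, 6, 3, 2
d = rank(X) − rank(Y): -2, -2, 4, 0, -2, 2; Σd² = 32
ρ = 1 − 6Σd² / [n(n²−1)] = 1 − 6×32 / (6×35) = 1 − 192/210 ≈ 0.086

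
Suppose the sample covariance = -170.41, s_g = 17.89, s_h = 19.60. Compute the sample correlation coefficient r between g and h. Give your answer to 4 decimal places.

r = Cov(g,h) / (s_g · s_h) = -170.41 / (17.89 × 19.60)
  = -170.41 / 350.6440 ≈ -0.4860

-0.4860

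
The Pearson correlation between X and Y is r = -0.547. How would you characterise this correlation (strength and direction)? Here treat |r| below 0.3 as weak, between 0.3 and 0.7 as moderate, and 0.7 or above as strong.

r = -0.547 < 0 so the relationship is negative.
|r| = 0.547, which falls in the moderate range.

moderate negative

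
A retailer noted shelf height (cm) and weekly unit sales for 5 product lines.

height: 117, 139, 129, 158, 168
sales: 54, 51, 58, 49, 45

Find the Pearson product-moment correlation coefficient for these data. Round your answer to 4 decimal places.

n = 5, Σx = 711, Σy = 257, Σx² = 102839, Σy² = 13307, Σxy = 36191
nΣxy − ΣxΣy = 180955 − 182727 = -1772
nΣx² − (Σx)² = 514195 − 505521 = 8674; nΣy² − (Σy)² = 66535 − 66049 = 486
r = -1772 / √(8674 × 486) = -1772 / 2053.1839 ≈ -0.8630

-0.8630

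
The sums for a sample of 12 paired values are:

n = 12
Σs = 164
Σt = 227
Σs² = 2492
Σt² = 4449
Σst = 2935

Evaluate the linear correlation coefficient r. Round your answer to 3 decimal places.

r = (nΣst − ΣsΣt) / √[(nΣs² − (Σs)²)(nΣt² − (Σt)²)]
Numerator: 12×2935 − 164×227 = -2008
Denominator: √[(29904 − 26896)(53388 − 51529)] = √[3008 × 1859] = 2364.7139
r = -2008 / 2364.7139 ≈ -0.849

-0.849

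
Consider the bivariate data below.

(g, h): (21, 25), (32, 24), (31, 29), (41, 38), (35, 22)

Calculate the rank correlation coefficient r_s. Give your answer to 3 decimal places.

Rank g: 1, 3, 2, 5, 4
Rank h: 3, 2, 4, 5, 1
d = rank(g) − rank(h): -2, 1, -2, 0, 3; Σd² = 18
ρ = 1 − 6Σd² / [n(n²−1)] = 1 − 6×18 / (5×24) = 1 − 108/120 ≈ 0.100

0.100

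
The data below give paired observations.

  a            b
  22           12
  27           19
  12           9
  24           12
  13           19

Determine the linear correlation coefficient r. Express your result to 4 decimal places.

n = 5, Σa = 98, Σb = 71, Σa² = 2102, Σb² = 1091, Σab = 1420
nΣab − ΣaΣb = 7100 − 6958 = 142
nΣa² − (Σa)² = 10510 − 9604 = 906; nΣb² − (Σb)² = 5455 − 5041 = 414
r = 142 / √(906 × 414) = 142 / 612.4410 ≈ 0.2319

0.2319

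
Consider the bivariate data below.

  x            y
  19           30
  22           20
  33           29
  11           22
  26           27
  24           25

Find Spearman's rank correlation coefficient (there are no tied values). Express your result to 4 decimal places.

Rank x: 2, 3, 6, 1, 5, 4
Rank y: 6, 1, 5, 2, 4, 3
d = rank(x) − rank(y): -4, 2, 1, -1, 1, 1; Σd² = 24
ρ = 1 − 6Σd² / [n(n²−1)] = 1 − 6×24 / (6×35) = 1 − 144/210 ≈ 0.3143

0.3143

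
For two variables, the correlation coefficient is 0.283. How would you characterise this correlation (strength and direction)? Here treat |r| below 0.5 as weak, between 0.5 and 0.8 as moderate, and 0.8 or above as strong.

r = 0.283 > 0 so the relationship is positive.
|r| = 0.283, which falls in the weak range.

weak positive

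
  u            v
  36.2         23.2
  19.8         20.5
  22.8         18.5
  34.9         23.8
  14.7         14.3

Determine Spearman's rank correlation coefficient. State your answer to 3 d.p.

Rank u: 5, 2, 3, 4, 1
Rank v: 4, 3, 2, 5, 1
d = rank(u) − rank(v): 1, -1, 1, -1, 0; Σd² = 4
ρ = 1 − 6Σd² / [n(n²−1)] = 1 − 6×4 / (5×24) = 1 − 24/120 ≈ 0.800

0.800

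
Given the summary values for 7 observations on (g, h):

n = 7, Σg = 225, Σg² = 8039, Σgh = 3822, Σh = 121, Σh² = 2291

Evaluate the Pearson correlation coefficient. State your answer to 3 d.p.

-0.168

r = (nΣgh − ΣgΣh) / √[(nΣg² − (Σg)²)(nΣh² − (Σh)²)]
Numerator: 7×3822 − 225×121 = -471
Denominator: √[(56273 − 50625)(16037 − 14641)] = √[5648 × 1396] = 2807.9544
r = -471 / 2807.9544 ≈ -0.168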